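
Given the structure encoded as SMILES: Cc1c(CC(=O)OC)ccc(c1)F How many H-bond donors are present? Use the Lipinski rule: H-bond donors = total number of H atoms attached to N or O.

Donors: find every N or O and count the H atoms it carries.
  atom 6 (O): bond orders sum to 2 → 0 H
  atom 7 (O): bond orders sum to 2 → 0 H
Lipinski HBD = 0.

0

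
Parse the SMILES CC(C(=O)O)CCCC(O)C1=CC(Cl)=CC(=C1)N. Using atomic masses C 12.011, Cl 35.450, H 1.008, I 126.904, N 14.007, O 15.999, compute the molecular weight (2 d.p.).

First, the molecular formula is C13H18ClNO3 (counting implicit H from valence).
  C: 13 × 12.011 = 156.143
  Cl: 1 × 35.450 = 35.450
  H: 18 × 1.008 = 18.144
  N: 1 × 14.007 = 14.007
  O: 3 × 15.999 = 47.997
Sum: 13×12.011 + 1×35.450 + 18×1.008 + 1×14.007 + 3×15.999 = 271.741 → 271.74 g/mol.

271.74 g/mol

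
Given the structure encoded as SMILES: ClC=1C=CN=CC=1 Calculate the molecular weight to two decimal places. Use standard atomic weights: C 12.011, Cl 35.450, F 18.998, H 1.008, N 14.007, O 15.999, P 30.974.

113.54 g/mol

First, the molecular formula is C5H4ClN (counting implicit H from valence).
  C: 5 × 12.011 = 60.055
  Cl: 1 × 35.450 = 35.450
  H: 4 × 1.008 = 4.032
  N: 1 × 14.007 = 14.007
Sum: 5×12.011 + 1×35.450 + 4×1.008 + 1×14.007 = 113.544 → 113.54 g/mol.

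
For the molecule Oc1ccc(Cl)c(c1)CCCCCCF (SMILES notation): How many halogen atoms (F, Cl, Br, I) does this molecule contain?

Halogen atoms appear at heavy-atom positions 6, 15 (1×Cl, 1×F).
Other groups present: 1 hydroxyl.
Halogen count: 2.

2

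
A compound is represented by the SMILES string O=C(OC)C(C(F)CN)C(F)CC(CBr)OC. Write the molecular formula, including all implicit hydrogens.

Walk through each heavy atom and fill implicit hydrogens from standard valence (C 4, N 3, O 2, S 2, halogen 1):
  atom 1: O, bond orders sum to 2 (valence 2) → 0 H
  atom 2: C, bond orders sum to 4 (valence 4) → 0 H
  atom 3: O, bond orders sum to 2 (valence 2) → 0 H
  atom 4: C, bond orders sum to 1 (valence 4) → 3 H
  atom 5: C, bond orders sum to 3 (valence 4) → 1 H
  atom 6: C, bond orders sum to 3 (valence 4) → 1 H
  atom 7: F (halogen, monovalent) → 0 H
  atom 8: C, bond orders sum to 2 (valence 4) → 2 H
  atom 9: N, bond orders sum to 1 (valence 3) → 2 H
  atom 10: C, bond orders sum to 3 (valence 4) → 1 H
  atom 11: F (halogen, monovalent) → 0 H
  atom 12: C, bond orders sum to 2 (valence 4) → 2 H
  atom 13: C, bond orders sum to 3 (valence 4) → 1 H
  atom 14: C, bond orders sum to 2 (valence 4) → 2 H
  atom 15: Br (halogen, monovalent) → 0 H
  atom 16: O, bond orders sum to 2 (valence 2) → 0 H
  atom 17: C, bond orders sum to 1 (valence 4) → 3 H
Totals → C:10, H:18, Br:1, F:2, N:1, O:3.

C10H18BrF2NO3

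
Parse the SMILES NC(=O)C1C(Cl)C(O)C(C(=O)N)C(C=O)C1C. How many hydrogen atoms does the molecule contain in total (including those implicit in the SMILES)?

15

Walk through each heavy atom and fill implicit hydrogens from standard valence (C 4, N 3, O 2, S 2, halogen 1):
  atom 1: N, bond orders sum to 1 (valence 3) → 2 H
  atom 2: C, bond orders sum to 4 (valence 4) → 0 H
  atom 3: O, bond orders sum to 2 (valence 2) → 0 H
  atom 4: C, bond orders sum to 3 (valence 4) → 1 H
  atom 5: C, bond orders sum to 3 (valence 4) → 1 H
  atom 6: Cl (halogen, monovalent) → 0 H
  atom 7: C, bond orders sum to 3 (valence 4) → 1 H
  atom 8: O, bond orders sum to 1 (valence 2) → 1 H
  atom 9: C, bond orders sum to 3 (valence 4) → 1 H
  atom 10: C, bond orders sum to 4 (valence 4) → 0 H
  atom 11: O, bond orders sum to 2 (valence 2) → 0 H
  atom 12: N, bond orders sum to 1 (valence 3) → 2 H
  atom 13: C, bond orders sum to 3 (valence 4) → 1 H
  atom 14: C, bond orders sum to 3 (valence 4) → 1 H
  atom 15: O, bond orders sum to 2 (valence 2) → 0 H
  atom 16: C, bond orders sum to 3 (valence 4) → 1 H
  atom 17: C, bond orders sum to 1 (valence 4) → 3 H
Total hydrogens: 15.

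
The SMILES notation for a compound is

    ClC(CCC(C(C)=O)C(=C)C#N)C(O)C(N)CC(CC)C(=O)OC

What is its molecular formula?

Walk through each heavy atom and fill implicit hydrogens from standard valence (C 4, N 3, O 2, S 2, halogen 1):
  atom 1: Cl (halogen, monovalent) → 0 H
  atom 2: C, bond orders sum to 3 (valence 4) → 1 H
  atom 3: C, bond orders sum to 2 (valence 4) → 2 H
  atom 4: C, bond orders sum to 2 (valence 4) → 2 H
  atom 5: C, bond orders sum to 3 (valence 4) → 1 H
  atom 6: C, bond orders sum to 4 (valence 4) → 0 H
  atom 7: C, bond orders sum to 1 (valence 4) → 3 H
  atom 8: O, bond orders sum to 2 (valence 2) → 0 H
  atom 9: C, bond orders sum to 4 (valence 4) → 0 H
  atom 10: C, bond orders sum to 2 (valence 4) → 2 H
  atom 11: C, bond orders sum to 4 (valence 4) → 0 H
  atom 12: N, bond orders sum to 3 (valence 3) → 0 H
  atom 13: C, bond orders sum to 3 (valence 4) → 1 H
  atom 14: O, bond orders sum to 1 (valence 2) → 1 H
  atom 15: C, bond orders sum to 3 (valence 4) → 1 H
  atom 16: N, bond orders sum to 1 (valence 3) → 2 H
  atom 17: C, bond orders sum to 2 (valence 4) → 2 H
  atom 18: C, bond orders sum to 3 (valence 4) → 1 H
  atom 19: C, bond orders sum to 2 (valence 4) → 2 H
  atom 20: C, bond orders sum to 1 (valence 4) → 3 H
  atom 21: C, bond orders sum to 4 (valence 4) → 0 H
  atom 22: O, bond orders sum to 2 (valence 2) → 0 H
  atom 23: O, bond orders sum to 2 (valence 2) → 0 H
  atom 24: C, bond orders sum to 1 (valence 4) → 3 H
Totals → C:17, H:27, Cl:1, N:2, O:4.

C17H27ClN2O4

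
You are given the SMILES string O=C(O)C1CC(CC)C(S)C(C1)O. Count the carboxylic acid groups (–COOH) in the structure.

The carboxylic acid motif appears at heavy-atom position 2 in the SMILES.
Other groups present: 1 hydroxyl, 1 thiol.
Carboxylic acid count: 1.

1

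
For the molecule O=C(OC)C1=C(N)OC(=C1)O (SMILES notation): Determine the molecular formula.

Walk through each heavy atom and fill implicit hydrogens from standard valence (C 4, N 3, O 2, S 2, halogen 1):
  atom 1: O, bond orders sum to 2 (valence 2) → 0 H
  atom 2: C, bond orders sum to 4 (valence 4) → 0 H
  atom 3: O, bond orders sum to 2 (valence 2) → 0 H
  atom 4: C, bond orders sum to 1 (valence 4) → 3 H
  atom 5: C, bond orders sum to 4 (valence 4) → 0 H
  atom 6: C, bond orders sum to 4 (valence 4) → 0 H
  atom 7: N, bond orders sum to 1 (valence 3) → 2 H
  atom 8: O, bond orders sum to 2 (valence 2) → 0 H
  atom 9: C, bond orders sum to 4 (valence 4) → 0 H
  atom 10: C, bond orders sum to 3 (valence 4) → 1 H
  atom 11: O, bond orders sum to 1 (valence 2) → 1 H
Totals → C:6, H:7, N:1, O:4.

C6H7NO4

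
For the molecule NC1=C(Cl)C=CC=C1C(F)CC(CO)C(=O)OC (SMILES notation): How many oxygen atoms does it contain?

3

Scan the SMILES for O atoms (remember two-letter symbols like Cl and Br are single atoms).
Oxygen count: 3.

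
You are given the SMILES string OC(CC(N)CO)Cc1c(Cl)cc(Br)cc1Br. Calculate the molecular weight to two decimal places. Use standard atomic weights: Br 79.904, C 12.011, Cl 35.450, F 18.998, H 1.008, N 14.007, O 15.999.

First, the molecular formula is C11H14Br2ClNO2 (counting implicit H from valence).
  Br: 2 × 79.904 = 159.808
  C: 11 × 12.011 = 132.121
  Cl: 1 × 35.450 = 35.450
  H: 14 × 1.008 = 14.112
  N: 1 × 14.007 = 14.007
  O: 2 × 15.999 = 31.998
Sum: 2×79.904 + 11×12.011 + 1×35.450 + 14×1.008 + 1×14.007 + 2×15.999 = 387.496 → 387.50 g/mol.

387.50 g/mol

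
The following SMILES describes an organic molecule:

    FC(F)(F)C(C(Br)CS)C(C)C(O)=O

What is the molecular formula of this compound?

C7H10BrF3O2S

Walk through each heavy atom and fill implicit hydrogens from standard valence (C 4, N 3, O 2, S 2, halogen 1):
  atom 1: F (halogen, monovalent) → 0 H
  atom 2: C, bond orders sum to 4 (valence 4) → 0 H
  atom 3: F (halogen, monovalent) → 0 H
  atom 4: F (halogen, monovalent) → 0 H
  atom 5: C, bond orders sum to 3 (valence 4) → 1 H
  atom 6: C, bond orders sum to 3 (valence 4) → 1 H
  atom 7: Br (halogen, monovalent) → 0 H
  atom 8: C, bond orders sum to 2 (valence 4) → 2 H
  atom 9: S, bond orders sum to 1 (valence 2) → 1 H
  atom 10: C, bond orders sum to 3 (valence 4) → 1 H
  atom 11: C, bond orders sum to 1 (valence 4) → 3 H
  atom 12: C, bond orders sum to 4 (valence 4) → 0 H
  atom 13: O, bond orders sum to 1 (valence 2) → 1 H
  atom 14: O, bond orders sum to 2 (valence 2) → 0 H
Totals → C:7, H:10, Br:1, F:3, O:2, S:1.
In Hill order: C7H10BrF3O2S.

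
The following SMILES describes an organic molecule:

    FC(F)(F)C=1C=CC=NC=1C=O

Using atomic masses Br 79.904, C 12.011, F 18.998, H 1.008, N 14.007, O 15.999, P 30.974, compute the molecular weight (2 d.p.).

First, the molecular formula is C7H4F3NO (counting implicit H from valence).
  C: 7 × 12.011 = 84.077
  F: 3 × 18.998 = 56.994
  H: 4 × 1.008 = 4.032
  N: 1 × 14.007 = 14.007
  O: 1 × 15.999 = 15.999
Sum: 7×12.011 + 3×18.998 + 4×1.008 + 1×14.007 + 1×15.999 = 175.109 → 175.11 g/mol.

175.11 g/mol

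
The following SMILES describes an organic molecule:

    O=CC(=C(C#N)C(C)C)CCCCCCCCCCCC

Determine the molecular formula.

Walk through each heavy atom and fill implicit hydrogens from standard valence (C 4, N 3, O 2, S 2, halogen 1):
  atom 1: O, bond orders sum to 2 (valence 2) → 0 H
  atom 2: C, bond orders sum to 3 (valence 4) → 1 H
  atom 3: C, bond orders sum to 4 (valence 4) → 0 H
  atom 4: C, bond orders sum to 4 (valence 4) → 0 H
  atom 5: C, bond orders sum to 4 (valence 4) → 0 H
  atom 6: N, bond orders sum to 3 (valence 3) → 0 H
  atom 7: C, bond orders sum to 3 (valence 4) → 1 H
  atom 8: C, bond orders sum to 1 (valence 4) → 3 H
  atom 9: C, bond orders sum to 1 (valence 4) → 3 H
  atom 10: C, bond orders sum to 2 (valence 4) → 2 H
  atom 11: C, bond orders sum to 2 (valence 4) → 2 H
  atom 12: C, bond orders sum to 2 (valence 4) → 2 H
  atom 13: C, bond orders sum to 2 (valence 4) → 2 H
  atom 14: C, bond orders sum to 2 (valence 4) → 2 H
  atom 15: C, bond orders sum to 2 (valence 4) → 2 H
  atom 16: C, bond orders sum to 2 (valence 4) → 2 H
  atom 17: C, bond orders sum to 2 (valence 4) → 2 H
  atom 18: C, bond orders sum to 2 (valence 4) → 2 H
  atom 19: C, bond orders sum to 2 (valence 4) → 2 H
  atom 20: C, bond orders sum to 2 (valence 4) → 2 H
  atom 21: C, bond orders sum to 1 (valence 4) → 3 H
Totals → C:19, H:33, N:1, O:1.

C19H33NO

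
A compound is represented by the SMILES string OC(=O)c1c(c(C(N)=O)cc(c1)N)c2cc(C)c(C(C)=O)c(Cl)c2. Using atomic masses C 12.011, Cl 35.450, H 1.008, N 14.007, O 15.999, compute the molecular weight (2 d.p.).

346.77 g/mol

First, the molecular formula is C17H15ClN2O4 (counting implicit H from valence).
  C: 17 × 12.011 = 204.187
  Cl: 1 × 35.450 = 35.450
  H: 15 × 1.008 = 15.120
  N: 2 × 14.007 = 28.014
  O: 4 × 15.999 = 63.996
Sum: 17×12.011 + 1×35.450 + 15×1.008 + 2×14.007 + 4×15.999 = 346.767 → 346.77 g/mol.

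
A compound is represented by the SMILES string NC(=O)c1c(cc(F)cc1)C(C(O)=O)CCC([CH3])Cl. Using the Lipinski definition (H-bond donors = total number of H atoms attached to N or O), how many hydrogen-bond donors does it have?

3

Donors: find every N or O and count the H atoms it carries.
  atom 1 (N): bond orders sum to 1 → 2 H
  atom 3 (O): bond orders sum to 2 → 0 H
  atom 13 (O): bond orders sum to 1 → 1 H
  atom 14 (O): bond orders sum to 2 → 0 H
Lipinski HBD = 3.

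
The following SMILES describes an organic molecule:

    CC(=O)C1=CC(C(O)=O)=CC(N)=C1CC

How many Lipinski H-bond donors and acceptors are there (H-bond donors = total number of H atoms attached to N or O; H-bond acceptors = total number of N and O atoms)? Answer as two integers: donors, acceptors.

Donors: find every N or O and count the H atoms it carries.
  atom 3 (O): bond orders sum to 2 → 0 H
  atom 8 (O): bond orders sum to 1 → 1 H
  atom 9 (O): bond orders sum to 2 → 0 H
  atom 12 (N): bond orders sum to 1 → 2 H
Lipinski HBD = 3.
Acceptors: N atoms = 1, O atoms = 3 → HBA = 4.

3, 4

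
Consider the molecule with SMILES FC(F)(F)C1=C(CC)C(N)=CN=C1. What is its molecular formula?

C8H9F3N2

Walk through each heavy atom and fill implicit hydrogens from standard valence (C 4, N 3, O 2, S 2, halogen 1):
  atom 1: F (halogen, monovalent) → 0 H
  atom 2: C, bond orders sum to 4 (valence 4) → 0 H
  atom 3: F (halogen, monovalent) → 0 H
  atom 4: F (halogen, monovalent) → 0 H
  atom 5: C, bond orders sum to 4 (valence 4) → 0 H
  atom 6: C, bond orders sum to 4 (valence 4) → 0 H
  atom 7: C, bond orders sum to 2 (valence 4) → 2 H
  atom 8: C, bond orders sum to 1 (valence 4) → 3 H
  atom 9: C, bond orders sum to 4 (valence 4) → 0 H
  atom 10: N, bond orders sum to 1 (valence 3) → 2 H
  atom 11: C, bond orders sum to 3 (valence 4) → 1 H
  atom 12: N, bond orders sum to 3 (valence 3) → 0 H
  atom 13: C, bond orders sum to 3 (valence 4) → 1 H
Totals → C:8, H:9, F:3, N:2.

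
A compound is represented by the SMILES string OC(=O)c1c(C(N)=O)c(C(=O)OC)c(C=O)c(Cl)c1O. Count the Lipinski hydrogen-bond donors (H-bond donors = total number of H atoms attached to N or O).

4

Donors: find every N or O and count the H atoms it carries.
  atom 1 (O): bond orders sum to 1 → 1 H
  atom 3 (O): bond orders sum to 2 → 0 H
  atom 7 (N): bond orders sum to 1 → 2 H
  atom 8 (O): bond orders sum to 2 → 0 H
  atom 11 (O): bond orders sum to 2 → 0 H
  atom 12 (O): bond orders sum to 2 → 0 H
  atom 16 (O): bond orders sum to 2 → 0 H
  atom 20 (O): bond orders sum to 1 → 1 H
Lipinski HBD = 4.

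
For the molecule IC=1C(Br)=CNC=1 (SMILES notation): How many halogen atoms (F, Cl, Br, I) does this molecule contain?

2

Halogen atoms appear at heavy-atom positions 1, 4 (1×Br, 1×I).
Halogen count: 2.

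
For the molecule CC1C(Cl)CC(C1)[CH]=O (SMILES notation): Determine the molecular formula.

C7H11ClO

Walk through each heavy atom and fill implicit hydrogens from standard valence (C 4, N 3, O 2, S 2, halogen 1):
  atom 1: C, bond orders sum to 1 (valence 4) → 3 H
  atom 2: C, bond orders sum to 3 (valence 4) → 1 H
  atom 3: C, bond orders sum to 3 (valence 4) → 1 H
  atom 4: Cl (halogen, monovalent) → 0 H
  atom 5: C, bond orders sum to 2 (valence 4) → 2 H
  atom 6: C, bond orders sum to 3 (valence 4) → 1 H
  atom 7: C, bond orders sum to 2 (valence 4) → 2 H
  atom 8: C with explicit H count 1
  atom 9: O, bond orders sum to 2 (valence 2) → 0 H
Totals → C:7, H:11, Cl:1, O:1.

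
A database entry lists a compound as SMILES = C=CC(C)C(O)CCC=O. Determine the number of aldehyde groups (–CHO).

1

The aldehyde motif appears at heavy-atom position 9 in the SMILES.
Other groups present: 1 alkene, 1 hydroxyl.
Aldehyde count: 1.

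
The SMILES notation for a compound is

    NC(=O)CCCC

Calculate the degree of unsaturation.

1

Degree of unsaturation = (number of rings) + (number of π bonds).
Ring closures in the SMILES: 0.
π bonds: 1 double bond (each 1 DoU) → 1 DoU from unsaturation.
Total DoU = 0 + 1 = 1.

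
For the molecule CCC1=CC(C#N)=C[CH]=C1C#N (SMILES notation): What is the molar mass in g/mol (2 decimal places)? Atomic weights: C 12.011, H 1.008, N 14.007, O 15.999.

First, the molecular formula is C10H8N2 (counting implicit H from valence).
  C: 10 × 12.011 = 120.110
  H: 8 × 1.008 = 8.064
  N: 2 × 14.007 = 28.014
Sum: 10×12.011 + 8×1.008 + 2×14.007 = 156.188 → 156.19 g/mol.

156.19 g/mol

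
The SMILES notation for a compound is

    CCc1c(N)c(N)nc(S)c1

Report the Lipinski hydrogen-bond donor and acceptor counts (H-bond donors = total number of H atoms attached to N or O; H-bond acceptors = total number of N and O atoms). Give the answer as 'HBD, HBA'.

Donors: find every N or O and count the H atoms it carries.
  atom 5 (N): bond orders sum to 1 → 2 H
  atom 7 (N): bond orders sum to 1 → 2 H
  atom 8 (N): bond orders sum to 3 → 0 H
Lipinski HBD = 4.
Acceptors: N atoms = 3, O atoms = 0 → HBA = 3.

4, 3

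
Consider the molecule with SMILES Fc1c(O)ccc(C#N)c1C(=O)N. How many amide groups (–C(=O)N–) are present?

The amide motif appears at heavy-atom position 11 in the SMILES.
Other groups present: 1 hydroxyl, 1 nitrile.
Amide count: 1.

1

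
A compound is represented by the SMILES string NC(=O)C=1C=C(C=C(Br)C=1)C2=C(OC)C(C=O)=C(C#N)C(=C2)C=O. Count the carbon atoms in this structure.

17

Count every carbon token in the SMILES (each C, including those in ring-closure positions and inside branches).
Carbon count: 17.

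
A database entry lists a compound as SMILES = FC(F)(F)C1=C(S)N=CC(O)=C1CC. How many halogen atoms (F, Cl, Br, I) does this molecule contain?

Halogen atoms appear at heavy-atom positions 1, 3, 4 (3×F).
Other groups present: 1 hydroxyl, 1 thiol.
Halogen count: 3.

3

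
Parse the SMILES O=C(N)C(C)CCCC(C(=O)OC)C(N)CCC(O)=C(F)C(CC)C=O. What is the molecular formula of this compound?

C18H31FN2O5

Walk through each heavy atom and fill implicit hydrogens from standard valence (C 4, N 3, O 2, S 2, halogen 1):
  atom 1: O, bond orders sum to 2 (valence 2) → 0 H
  atom 2: C, bond orders sum to 4 (valence 4) → 0 H
  atom 3: N, bond orders sum to 1 (valence 3) → 2 H
  atom 4: C, bond orders sum to 3 (valence 4) → 1 H
  atom 5: C, bond orders sum to 1 (valence 4) → 3 H
  atom 6: C, bond orders sum to 2 (valence 4) → 2 H
  atom 7: C, bond orders sum to 2 (valence 4) → 2 H
  atom 8: C, bond orders sum to 2 (valence 4) → 2 H
  atom 9: C, bond orders sum to 3 (valence 4) → 1 H
  atom 10: C, bond orders sum to 4 (valence 4) → 0 H
  atom 11: O, bond orders sum to 2 (valence 2) → 0 H
  atom 12: O, bond orders sum to 2 (valence 2) → 0 H
  atom 13: C, bond orders sum to 1 (valence 4) → 3 H
  atom 14: C, bond orders sum to 3 (valence 4) → 1 H
  atom 15: N, bond orders sum to 1 (valence 3) → 2 H
  atom 16: C, bond orders sum to 2 (valence 4) → 2 H
  atom 17: C, bond orders sum to 2 (valence 4) → 2 H
  atom 18: C, bond orders sum to 4 (valence 4) → 0 H
  atom 19: O, bond orders sum to 1 (valence 2) → 1 H
  atom 20: C, bond orders sum to 4 (valence 4) → 0 H
  atom 21: F (halogen, monovalent) → 0 H
  atom 22: C, bond orders sum to 3 (valence 4) → 1 H
  atom 23: C, bond orders sum to 2 (valence 4) → 2 H
  atom 24: C, bond orders sum to 1 (valence 4) → 3 H
  atom 25: C, bond orders sum to 3 (valence 4) → 1 H
  atom 26: O, bond orders sum to 2 (valence 2) → 0 H
Totals → C:18, H:31, F:1, N:2, O:5.
In Hill order: C18H31FN2O5.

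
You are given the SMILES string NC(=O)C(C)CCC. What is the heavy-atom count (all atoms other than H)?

8

Every atom symbol written in the SMILES (organic subset) is one heavy atom; implicit H are not written.
Heavy atoms by element → C:6, N:1, O:1.
Total: 8.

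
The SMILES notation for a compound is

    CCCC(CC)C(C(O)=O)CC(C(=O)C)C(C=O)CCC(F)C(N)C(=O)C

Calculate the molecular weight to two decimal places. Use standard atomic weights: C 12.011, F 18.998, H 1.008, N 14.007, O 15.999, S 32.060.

First, the molecular formula is C20H34FNO5 (counting implicit H from valence).
  C: 20 × 12.011 = 240.220
  F: 1 × 18.998 = 18.998
  H: 34 × 1.008 = 34.272
  N: 1 × 14.007 = 14.007
  O: 5 × 15.999 = 79.995
Sum: 20×12.011 + 1×18.998 + 34×1.008 + 1×14.007 + 5×15.999 = 387.492 → 387.49 g/mol.

387.49 g/mol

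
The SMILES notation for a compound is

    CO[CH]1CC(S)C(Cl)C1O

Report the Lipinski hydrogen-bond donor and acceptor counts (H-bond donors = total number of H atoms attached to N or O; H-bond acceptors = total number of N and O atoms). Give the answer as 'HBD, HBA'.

Donors: find every N or O and count the H atoms it carries.
  atom 2 (O): bond orders sum to 2 → 0 H
  atom 10 (O): bond orders sum to 1 → 1 H
Lipinski HBD = 1.
Acceptors: N atoms = 0, O atoms = 2 → HBA = 2.

1, 2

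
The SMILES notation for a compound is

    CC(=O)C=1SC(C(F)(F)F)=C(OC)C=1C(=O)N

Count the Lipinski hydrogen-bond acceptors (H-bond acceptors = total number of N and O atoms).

N atoms: 1; O atoms: 3.
Lipinski HBA = 1 + 3 = 4.

4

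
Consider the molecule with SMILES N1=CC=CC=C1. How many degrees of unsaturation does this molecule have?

4

Degree of unsaturation = (number of rings) + (number of π bonds).
Ring closures in the SMILES: 1.
π bonds: 3 double bonds (each 1 DoU) → 3 DoU from unsaturation.
Total DoU = 1 + 3 = 4.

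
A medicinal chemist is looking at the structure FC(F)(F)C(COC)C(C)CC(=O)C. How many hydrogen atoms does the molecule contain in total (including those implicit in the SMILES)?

15

Walk through each heavy atom and fill implicit hydrogens from standard valence (C 4, N 3, O 2, S 2, halogen 1):
  atom 1: F (halogen, monovalent) → 0 H
  atom 2: C, bond orders sum to 4 (valence 4) → 0 H
  atom 3: F (halogen, monovalent) → 0 H
  atom 4: F (halogen, monovalent) → 0 H
  atom 5: C, bond orders sum to 3 (valence 4) → 1 H
  atom 6: C, bond orders sum to 2 (valence 4) → 2 H
  atom 7: O, bond orders sum to 2 (valence 2) → 0 H
  atom 8: C, bond orders sum to 1 (valence 4) → 3 H
  atom 9: C, bond orders sum to 3 (valence 4) → 1 H
  atom 10: C, bond orders sum to 1 (valence 4) → 3 H
  atom 11: C, bond orders sum to 2 (valence 4) → 2 H
  atom 12: C, bond orders sum to 4 (valence 4) → 0 H
  atom 13: O, bond orders sum to 2 (valence 2) → 0 H
  atom 14: C, bond orders sum to 1 (valence 4) → 3 H
Total hydrogens: 15.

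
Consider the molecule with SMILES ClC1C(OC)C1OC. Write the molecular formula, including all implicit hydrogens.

C5H9ClO2

Walk through each heavy atom and fill implicit hydrogens from standard valence (C 4, N 3, O 2, S 2, halogen 1):
  atom 1: Cl (halogen, monovalent) → 0 H
  atom 2: C, bond orders sum to 3 (valence 4) → 1 H
  atom 3: C, bond orders sum to 3 (valence 4) → 1 H
  atom 4: O, bond orders sum to 2 (valence 2) → 0 H
  atom 5: C, bond orders sum to 1 (valence 4) → 3 H
  atom 6: C, bond orders sum to 3 (valence 4) → 1 H
  atom 7: O, bond orders sum to 2 (valence 2) → 0 H
  atom 8: C, bond orders sum to 1 (valence 4) → 3 H
Totals → C:5, H:9, Cl:1, O:2.
In Hill order: C5H9ClO2.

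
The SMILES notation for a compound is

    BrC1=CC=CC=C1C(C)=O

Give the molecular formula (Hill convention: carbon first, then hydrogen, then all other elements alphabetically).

Walk through each heavy atom and fill implicit hydrogens from standard valence (C 4, N 3, O 2, S 2, halogen 1):
  atom 1: Br (halogen, monovalent) → 0 H
  atom 2: C, bond orders sum to 4 (valence 4) → 0 H
  atom 3: C, bond orders sum to 3 (valence 4) → 1 H
  atom 4: C, bond orders sum to 3 (valence 4) → 1 H
  atom 5: C, bond orders sum to 3 (valence 4) → 1 H
  atom 6: C, bond orders sum to 3 (valence 4) → 1 H
  atom 7: C, bond orders sum to 4 (valence 4) → 0 H
  atom 8: C, bond orders sum to 4 (valence 4) → 0 H
  atom 9: C, bond orders sum to 1 (valence 4) → 3 H
  atom 10: O, bond orders sum to 2 (valence 2) → 0 H
Totals → C:8, H:7, Br:1, O:1.
In Hill order: C8H7BrO.

C8H7BrO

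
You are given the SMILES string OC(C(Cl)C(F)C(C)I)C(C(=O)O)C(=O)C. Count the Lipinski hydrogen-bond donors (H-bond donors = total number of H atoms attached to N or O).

Donors: find every N or O and count the H atoms it carries.
  atom 1 (O): bond orders sum to 1 → 1 H
  atom 12 (O): bond orders sum to 2 → 0 H
  atom 13 (O): bond orders sum to 1 → 1 H
  atom 15 (O): bond orders sum to 2 → 0 H
Lipinski HBD = 2.

2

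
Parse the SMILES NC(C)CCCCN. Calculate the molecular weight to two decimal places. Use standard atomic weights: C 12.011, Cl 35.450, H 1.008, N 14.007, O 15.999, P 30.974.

116.21 g/mol

First, the molecular formula is C6H16N2 (counting implicit H from valence).
  C: 6 × 12.011 = 72.066
  H: 16 × 1.008 = 16.128
  N: 2 × 14.007 = 28.014
Sum: 6×12.011 + 16×1.008 + 2×14.007 = 116.208 → 116.21 g/mol.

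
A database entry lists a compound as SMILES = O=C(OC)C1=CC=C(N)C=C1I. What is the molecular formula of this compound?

C8H8INO2

Walk through each heavy atom and fill implicit hydrogens from standard valence (C 4, N 3, O 2, S 2, halogen 1):
  atom 1: O, bond orders sum to 2 (valence 2) → 0 H
  atom 2: C, bond orders sum to 4 (valence 4) → 0 H
  atom 3: O, bond orders sum to 2 (valence 2) → 0 H
  atom 4: C, bond orders sum to 1 (valence 4) → 3 H
  atom 5: C, bond orders sum to 4 (valence 4) → 0 H
  atom 6: C, bond orders sum to 3 (valence 4) → 1 H
  atom 7: C, bond orders sum to 3 (valence 4) → 1 H
  atom 8: C, bond orders sum to 4 (valence 4) → 0 H
  atom 9: N, bond orders sum to 1 (valence 3) → 2 H
  atom 10: C, bond orders sum to 3 (valence 4) → 1 H
  atom 11: C, bond orders sum to 4 (valence 4) → 0 H
  atom 12: I (halogen, monovalent) → 0 H
Totals → C:8, H:8, I:1, N:1, O:2.
In Hill order: C8H8INO2.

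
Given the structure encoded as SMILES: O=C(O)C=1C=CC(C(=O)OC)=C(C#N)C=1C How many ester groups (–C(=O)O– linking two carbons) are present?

1

The ester motif appears at heavy-atom position 8 in the SMILES.
Other groups present: 1 carboxylic acid, 1 nitrile.
Ester count: 1.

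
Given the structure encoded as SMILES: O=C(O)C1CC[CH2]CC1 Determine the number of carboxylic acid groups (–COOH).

1

The carboxylic acid motif appears at heavy-atom position 2 in the SMILES.
Carboxylic acid count: 1.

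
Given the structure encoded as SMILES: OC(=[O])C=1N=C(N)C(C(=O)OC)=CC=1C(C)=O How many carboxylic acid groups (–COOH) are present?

1

The carboxylic acid motif appears at heavy-atom position 2 in the SMILES.
Other groups present: 1 ester, 1 ketone, 1 primary amine.
Carboxylic acid count: 1.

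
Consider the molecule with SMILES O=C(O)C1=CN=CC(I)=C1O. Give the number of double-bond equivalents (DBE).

Molecular formula: C6H4INO3.
DoU = (2C + 2 + N − H − X) / 2, where X is the halogen count and O/S are ignored.
    = (2·6 + 2 + 1 − 4 − 1) / 2 = 10 / 2 = 5.

5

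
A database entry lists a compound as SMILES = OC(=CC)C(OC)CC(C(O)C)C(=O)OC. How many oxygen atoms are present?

Scan the SMILES for O atoms (remember two-letter symbols like Cl and Br are single atoms).
Oxygen count: 5.

5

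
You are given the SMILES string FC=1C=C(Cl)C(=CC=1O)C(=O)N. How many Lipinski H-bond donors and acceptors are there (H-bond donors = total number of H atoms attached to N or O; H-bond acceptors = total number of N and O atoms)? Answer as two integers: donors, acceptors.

3, 3

Donors: find every N or O and count the H atoms it carries.
  atom 9 (O): bond orders sum to 1 → 1 H
  atom 11 (O): bond orders sum to 2 → 0 H
  atom 12 (N): bond orders sum to 1 → 2 H
Lipinski HBD = 3.
Acceptors: N atoms = 1, O atoms = 2 → HBA = 3.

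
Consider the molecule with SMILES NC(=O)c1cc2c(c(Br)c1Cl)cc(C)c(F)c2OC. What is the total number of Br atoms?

1

Scan the SMILES for Br atoms (remember two-letter symbols like Cl and Br are single atoms).
Bromine count: 1.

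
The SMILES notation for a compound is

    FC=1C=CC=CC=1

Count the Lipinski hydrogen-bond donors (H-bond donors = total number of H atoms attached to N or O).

0

Donors: find every N or O and count the H atoms it carries.
  (no N or O atoms present)
Lipinski HBD = 0.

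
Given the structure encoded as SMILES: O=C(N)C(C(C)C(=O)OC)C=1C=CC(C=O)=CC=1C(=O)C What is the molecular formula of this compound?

Walk through each heavy atom and fill implicit hydrogens from standard valence (C 4, N 3, O 2, S 2, halogen 1):
  atom 1: O, bond orders sum to 2 (valence 2) → 0 H
  atom 2: C, bond orders sum to 4 (valence 4) → 0 H
  atom 3: N, bond orders sum to 1 (valence 3) → 2 H
  atom 4: C, bond orders sum to 3 (valence 4) → 1 H
  atom 5: C, bond orders sum to 3 (valence 4) → 1 H
  atom 6: C, bond orders sum to 1 (valence 4) → 3 H
  atom 7: C, bond orders sum to 4 (valence 4) → 0 H
  atom 8: O, bond orders sum to 2 (valence 2) → 0 H
  atom 9: O, bond orders sum to 2 (valence 2) → 0 H
  atom 10: C, bond orders sum to 1 (valence 4) → 3 H
  atom 11: C, bond orders sum to 4 (valence 4) → 0 H
  atom 12: C, bond orders sum to 3 (valence 4) → 1 H
  atom 13: C, bond orders sum to 3 (valence 4) → 1 H
  atom 14: C, bond orders sum to 4 (valence 4) → 0 H
  atom 15: C, bond orders sum to 3 (valence 4) → 1 H
  atom 16: O, bond orders sum to 2 (valence 2) → 0 H
  atom 17: C, bond orders sum to 3 (valence 4) → 1 H
  atom 18: C, bond orders sum to 4 (valence 4) → 0 H
  atom 19: C, bond orders sum to 4 (valence 4) → 0 H
  atom 20: O, bond orders sum to 2 (valence 2) → 0 H
  atom 21: C, bond orders sum to 1 (valence 4) → 3 H
Totals → C:15, H:17, N:1, O:5.
In Hill order: C15H17NO5.

C15H17NO5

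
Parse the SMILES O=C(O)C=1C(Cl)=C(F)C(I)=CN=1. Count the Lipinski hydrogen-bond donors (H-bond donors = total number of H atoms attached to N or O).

Donors: find every N or O and count the H atoms it carries.
  atom 1 (O): bond orders sum to 2 → 0 H
  atom 3 (O): bond orders sum to 1 → 1 H
  atom 12 (N): bond orders sum to 3 → 0 H
Lipinski HBD = 1.

1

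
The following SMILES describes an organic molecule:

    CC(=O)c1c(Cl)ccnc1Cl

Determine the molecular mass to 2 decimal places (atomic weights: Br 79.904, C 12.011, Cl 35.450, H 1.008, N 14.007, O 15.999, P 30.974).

190.02 g/mol

First, the molecular formula is C7H5Cl2NO (counting implicit H from valence).
  C: 7 × 12.011 = 84.077
  Cl: 2 × 35.450 = 70.900
  H: 5 × 1.008 = 5.040
  N: 1 × 14.007 = 14.007
  O: 1 × 15.999 = 15.999
Sum: 7×12.011 + 2×35.450 + 5×1.008 + 1×14.007 + 1×15.999 = 190.023 → 190.02 g/mol.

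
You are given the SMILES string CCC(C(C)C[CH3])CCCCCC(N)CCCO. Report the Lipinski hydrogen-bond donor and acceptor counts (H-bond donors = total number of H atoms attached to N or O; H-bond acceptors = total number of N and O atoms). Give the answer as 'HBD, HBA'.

Donors: find every N or O and count the H atoms it carries.
  atom 14 (N): bond orders sum to 1 → 2 H
  atom 18 (O): bond orders sum to 1 → 1 H
Lipinski HBD = 3.
Acceptors: N atoms = 1, O atoms = 1 → HBA = 2.

3, 2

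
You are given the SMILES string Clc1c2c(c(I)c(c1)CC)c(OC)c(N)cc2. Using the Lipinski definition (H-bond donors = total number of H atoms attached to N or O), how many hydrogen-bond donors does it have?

Donors: find every N or O and count the H atoms it carries.
  atom 12 (O): bond orders sum to 2 → 0 H
  atom 15 (N): bond orders sum to 1 → 2 H
Lipinski HBD = 2.

2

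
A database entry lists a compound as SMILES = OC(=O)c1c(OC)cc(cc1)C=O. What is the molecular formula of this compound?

C9H8O4

Walk through each heavy atom and fill implicit hydrogens from standard valence (C 4, N 3, O 2, S 2, halogen 1); for lowercase aromatic atoms, an aromatic c carries 1 H when it has two neighbours and 0 H with three, and aromatic n carries 0 H:
  atom 1: O, bond orders sum to 1 (valence 2) → 1 H
  atom 2: C, bond orders sum to 4 (valence 4) → 0 H
  atom 3: O, bond orders sum to 2 (valence 2) → 0 H
  atom 4: aromatic c, 3 neighbours → 0 H
  atom 5: aromatic c, 3 neighbours → 0 H
  atom 6: O, bond orders sum to 2 (valence 2) → 0 H
  atom 7: C, bond orders sum to 1 (valence 4) → 3 H
  atom 8: aromatic c, 2 neighbours → 1 H
  atom 9: aromatic c, 3 neighbours → 0 H
  atom 10: aromatic c, 2 neighbours → 1 H
  atom 11: aromatic c, 2 neighbours → 1 H
  atom 12: C, bond orders sum to 3 (valence 4) → 1 H
  atom 13: O, bond orders sum to 2 (valence 2) → 0 H
Totals → C:9, H:8, O:4.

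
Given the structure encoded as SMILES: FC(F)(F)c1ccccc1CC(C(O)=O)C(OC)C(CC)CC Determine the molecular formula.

Walk through each heavy atom and fill implicit hydrogens from standard valence (C 4, N 3, O 2, S 2, halogen 1); for lowercase aromatic atoms, an aromatic c carries 1 H when it has two neighbours and 0 H with three, and aromatic n carries 0 H:
  atom 1: F (halogen, monovalent) → 0 H
  atom 2: C, bond orders sum to 4 (valence 4) → 0 H
  atom 3: F (halogen, monovalent) → 0 H
  atom 4: F (halogen, monovalent) → 0 H
  atom 5: aromatic c, 3 neighbours → 0 H
  atom 6: aromatic c, 2 neighbours → 1 H
  atom 7: aromatic c, 2 neighbours → 1 H
  atom 8: aromatic c, 2 neighbours → 1 H
  atom 9: aromatic c, 2 neighbours → 1 H
  atom 10: aromatic c, 3 neighbours → 0 H
  atom 11: C, bond orders sum to 2 (valence 4) → 2 H
  atom 12: C, bond orders sum to 3 (valence 4) → 1 H
  atom 13: C, bond orders sum to 4 (valence 4) → 0 H
  atom 14: O, bond orders sum to 1 (valence 2) → 1 H
  atom 15: O, bond orders sum to 2 (valence 2) → 0 H
  atom 16: C, bond orders sum to 3 (valence 4) → 1 H
  atom 17: O, bond orders sum to 2 (valence 2) → 0 H
  atom 18: C, bond orders sum to 1 (valence 4) → 3 H
  atom 19: C, bond orders sum to 3 (valence 4) → 1 H
  atom 20: C, bond orders sum to 2 (valence 4) → 2 H
  atom 21: C, bond orders sum to 1 (valence 4) → 3 H
  atom 22: C, bond orders sum to 2 (valence 4) → 2 H
  atom 23: C, bond orders sum to 1 (valence 4) → 3 H
Totals → C:17, H:23, F:3, O:3.
In Hill order: C17H23F3O3.

C17H23F3O3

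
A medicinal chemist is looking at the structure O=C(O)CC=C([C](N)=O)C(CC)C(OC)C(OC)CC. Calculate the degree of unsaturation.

3

Molecular formula: C14H25NO5.
DoU = (2C + 2 + N − H − X) / 2, where X is the halogen count and O/S are ignored.
    = (2·14 + 2 + 1 − 25 − 0) / 2 = 6 / 2 = 3.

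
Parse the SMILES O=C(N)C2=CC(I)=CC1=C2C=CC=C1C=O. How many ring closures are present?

In SMILES, each pair of matching ring-closure digits denotes one ring-closing bond; the number of such bonds equals the number of independent rings.
Ring-closure bonds here: 2.

2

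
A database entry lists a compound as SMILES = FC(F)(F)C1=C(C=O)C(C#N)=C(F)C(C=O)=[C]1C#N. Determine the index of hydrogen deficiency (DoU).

Degree of unsaturation = (number of rings) + (number of π bonds).
Ring closures in the SMILES: 1.
π bonds: 5 double bonds (each 1 DoU), 2 triple bonds (each 2 DoU) → 9 DoU from unsaturation.
Total DoU = 1 + 9 = 10.

10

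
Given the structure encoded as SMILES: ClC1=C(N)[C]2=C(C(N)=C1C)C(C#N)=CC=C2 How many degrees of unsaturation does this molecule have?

Degree of unsaturation = (number of rings) + (number of π bonds).
Ring closures in the SMILES: 2.
π bonds: 5 double bonds (each 1 DoU), 1 triple bond (each 2 DoU) → 7 DoU from unsaturation.
Total DoU = 2 + 7 = 9.

9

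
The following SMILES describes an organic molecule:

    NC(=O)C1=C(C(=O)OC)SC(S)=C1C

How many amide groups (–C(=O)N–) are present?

1

The amide motif appears at heavy-atom position 2 in the SMILES.
Other groups present: 1 ester, 1 thiol.
Amide count: 1.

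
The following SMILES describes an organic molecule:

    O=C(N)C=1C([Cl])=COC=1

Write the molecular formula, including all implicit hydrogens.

Walk through each heavy atom and fill implicit hydrogens from standard valence (C 4, N 3, O 2, S 2, halogen 1):
  atom 1: O, bond orders sum to 2 (valence 2) → 0 H
  atom 2: C, bond orders sum to 4 (valence 4) → 0 H
  atom 3: N, bond orders sum to 1 (valence 3) → 2 H
  atom 4: C, bond orders sum to 4 (valence 4) → 0 H
  atom 5: C, bond orders sum to 4 (valence 4) → 0 H
  atom 6: Cl with explicit H count 0
  atom 7: C, bond orders sum to 3 (valence 4) → 1 H
  atom 8: O, bond orders sum to 2 (valence 2) → 0 H
  atom 9: C, bond orders sum to 3 (valence 4) → 1 H
Totals → C:5, H:4, Cl:1, N:1, O:2.
In Hill order: C5H4ClNO2.

C5H4ClNO2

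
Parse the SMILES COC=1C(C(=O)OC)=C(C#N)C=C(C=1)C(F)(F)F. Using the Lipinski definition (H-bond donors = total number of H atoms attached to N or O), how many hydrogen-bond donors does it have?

0

Donors: find every N or O and count the H atoms it carries.
  atom 2 (O): bond orders sum to 2 → 0 H
  atom 6 (O): bond orders sum to 2 → 0 H
  atom 7 (O): bond orders sum to 2 → 0 H
  atom 11 (N): bond orders sum to 3 → 0 H
Lipinski HBD = 0.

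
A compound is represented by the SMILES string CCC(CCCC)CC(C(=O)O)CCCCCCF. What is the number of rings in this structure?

In SMILES, each pair of matching ring-closure digits denotes one ring-closing bond; the number of such bonds equals the number of independent rings.
Ring-closure bonds here: 0.

0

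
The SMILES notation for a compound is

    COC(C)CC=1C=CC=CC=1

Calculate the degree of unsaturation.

4

Degree of unsaturation = (number of rings) + (number of π bonds).
Ring closures in the SMILES: 1.
π bonds: 3 double bonds (each 1 DoU) → 3 DoU from unsaturation.
Total DoU = 1 + 3 = 4.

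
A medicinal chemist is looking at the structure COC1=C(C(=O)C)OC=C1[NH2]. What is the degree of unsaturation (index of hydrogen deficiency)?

Degree of unsaturation = (number of rings) + (number of π bonds).
Ring closures in the SMILES: 1.
π bonds: 3 double bonds (each 1 DoU) → 3 DoU from unsaturation.
Total DoU = 1 + 3 = 4.

4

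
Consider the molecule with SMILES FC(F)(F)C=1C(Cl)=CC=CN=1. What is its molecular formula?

C6H3ClF3N

Walk through each heavy atom and fill implicit hydrogens from standard valence (C 4, N 3, O 2, S 2, halogen 1):
  atom 1: F (halogen, monovalent) → 0 H
  atom 2: C, bond orders sum to 4 (valence 4) → 0 H
  atom 3: F (halogen, monovalent) → 0 H
  atom 4: F (halogen, monovalent) → 0 H
  atom 5: C, bond orders sum to 4 (valence 4) → 0 H
  atom 6: C, bond orders sum to 4 (valence 4) → 0 H
  atom 7: Cl (halogen, monovalent) → 0 H
  atom 8: C, bond orders sum to 3 (valence 4) → 1 H
  atom 9: C, bond orders sum to 3 (valence 4) → 1 H
  atom 10: C, bond orders sum to 3 (valence 4) → 1 H
  atom 11: N, bond orders sum to 3 (valence 3) → 0 H
Totals → C:6, H:3, Cl:1, F:3, N:1.
In Hill order: C6H3ClF3N.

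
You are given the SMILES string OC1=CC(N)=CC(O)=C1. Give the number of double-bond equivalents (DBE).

Molecular formula: C6H7NO2.
DoU = (2C + 2 + N − H − X) / 2, where X is the halogen count and O/S are ignored.
    = (2·6 + 2 + 1 − 7 − 0) / 2 = 8 / 2 = 4.

4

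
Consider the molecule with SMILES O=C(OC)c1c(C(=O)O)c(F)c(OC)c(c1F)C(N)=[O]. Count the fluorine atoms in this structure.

Scan the SMILES for F atoms (remember two-letter symbols like Cl and Br are single atoms).
Fluorine count: 2.

2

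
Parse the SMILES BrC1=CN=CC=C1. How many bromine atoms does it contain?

1

Scan the SMILES for Br atoms (remember two-letter symbols like Cl and Br are single atoms).
Bromine count: 1.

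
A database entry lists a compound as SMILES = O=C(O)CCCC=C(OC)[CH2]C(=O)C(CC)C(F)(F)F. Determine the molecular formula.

Walk through each heavy atom and fill implicit hydrogens from standard valence (C 4, N 3, O 2, S 2, halogen 1):
  atom 1: O, bond orders sum to 2 (valence 2) → 0 H
  atom 2: C, bond orders sum to 4 (valence 4) → 0 H
  atom 3: O, bond orders sum to 1 (valence 2) → 1 H
  atom 4: C, bond orders sum to 2 (valence 4) → 2 H
  atom 5: C, bond orders sum to 2 (valence 4) → 2 H
  atom 6: C, bond orders sum to 2 (valence 4) → 2 H
  atom 7: C, bond orders sum to 3 (valence 4) → 1 H
  atom 8: C, bond orders sum to 4 (valence 4) → 0 H
  atom 9: O, bond orders sum to 2 (valence 2) → 0 H
  atom 10: C, bond orders sum to 1 (valence 4) → 3 H
  atom 11: C with explicit H count 2
  atom 12: C, bond orders sum to 4 (valence 4) → 0 H
  atom 13: O, bond orders sum to 2 (valence 2) → 0 H
  atom 14: C, bond orders sum to 3 (valence 4) → 1 H
  atom 15: C, bond orders sum to 2 (valence 4) → 2 H
  atom 16: C, bond orders sum to 1 (valence 4) → 3 H
  atom 17: C, bond orders sum to 4 (valence 4) → 0 H
  atom 18: F (halogen, monovalent) → 0 H
  atom 19: F (halogen, monovalent) → 0 H
  atom 20: F (halogen, monovalent) → 0 H
Totals → C:13, H:19, F:3, O:4.

C13H19F3O4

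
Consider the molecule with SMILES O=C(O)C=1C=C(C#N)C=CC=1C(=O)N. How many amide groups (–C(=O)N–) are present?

1

The amide motif appears at heavy-atom position 12 in the SMILES.
Other groups present: 1 carboxylic acid, 1 nitrile.
Amide count: 1.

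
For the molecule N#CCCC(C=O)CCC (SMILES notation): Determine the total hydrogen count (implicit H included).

13

Walk through each heavy atom and fill implicit hydrogens from standard valence (C 4, N 3, O 2, S 2, halogen 1):
  atom 1: N, bond orders sum to 3 (valence 3) → 0 H
  atom 2: C, bond orders sum to 4 (valence 4) → 0 H
  atom 3: C, bond orders sum to 2 (valence 4) → 2 H
  atom 4: C, bond orders sum to 2 (valence 4) → 2 H
  atom 5: C, bond orders sum to 3 (valence 4) → 1 H
  atom 6: C, bond orders sum to 3 (valence 4) → 1 H
  atom 7: O, bond orders sum to 2 (valence 2) → 0 H
  atom 8: C, bond orders sum to 2 (valence 4) → 2 H
  atom 9: C, bond orders sum to 2 (valence 4) → 2 H
  atom 10: C, bond orders sum to 1 (valence 4) → 3 H
Total hydrogens: 13.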